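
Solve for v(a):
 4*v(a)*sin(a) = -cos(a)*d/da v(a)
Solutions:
 v(a) = C1*cos(a)^4


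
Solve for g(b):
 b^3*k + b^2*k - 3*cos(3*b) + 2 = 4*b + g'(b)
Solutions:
 g(b) = C1 + b^4*k/4 + b^3*k/3 - 2*b^2 + 2*b - sin(3*b)


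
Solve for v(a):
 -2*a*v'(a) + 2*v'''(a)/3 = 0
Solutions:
 v(a) = C1 + Integral(C2*airyai(3^(1/3)*a) + C3*airybi(3^(1/3)*a), a)


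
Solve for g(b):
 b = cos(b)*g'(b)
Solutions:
 g(b) = C1 + Integral(b/cos(b), b)


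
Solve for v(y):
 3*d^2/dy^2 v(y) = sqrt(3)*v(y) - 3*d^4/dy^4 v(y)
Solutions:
 v(y) = C1*exp(-sqrt(6)*y*sqrt(-3 + sqrt(3)*sqrt(3 + 4*sqrt(3)))/6) + C2*exp(sqrt(6)*y*sqrt(-3 + sqrt(3)*sqrt(3 + 4*sqrt(3)))/6) + C3*sin(sqrt(6)*y*sqrt(3 + sqrt(3)*sqrt(3 + 4*sqrt(3)))/6) + C4*cosh(sqrt(6)*y*sqrt(-sqrt(3)*sqrt(3 + 4*sqrt(3)) - 3)/6)


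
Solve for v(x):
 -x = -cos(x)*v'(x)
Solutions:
 v(x) = C1 + Integral(x/cos(x), x)


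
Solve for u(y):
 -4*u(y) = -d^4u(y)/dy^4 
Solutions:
 u(y) = C1*exp(-sqrt(2)*y) + C2*exp(sqrt(2)*y) + C3*sin(sqrt(2)*y) + C4*cos(sqrt(2)*y)


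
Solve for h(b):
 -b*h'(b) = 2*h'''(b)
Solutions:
 h(b) = C1 + Integral(C2*airyai(-2^(2/3)*b/2) + C3*airybi(-2^(2/3)*b/2), b)


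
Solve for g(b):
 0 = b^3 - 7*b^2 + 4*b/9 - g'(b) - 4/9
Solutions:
 g(b) = C1 + b^4/4 - 7*b^3/3 + 2*b^2/9 - 4*b/9


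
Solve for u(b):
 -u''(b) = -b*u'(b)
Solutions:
 u(b) = C1 + C2*erfi(sqrt(2)*b/2)


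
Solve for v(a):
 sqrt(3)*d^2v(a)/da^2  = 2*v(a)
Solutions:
 v(a) = C1*exp(-sqrt(2)*3^(3/4)*a/3) + C2*exp(sqrt(2)*3^(3/4)*a/3)


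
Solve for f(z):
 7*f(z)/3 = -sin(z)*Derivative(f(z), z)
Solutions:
 f(z) = C1*(cos(z) + 1)^(7/6)/(cos(z) - 1)^(7/6)


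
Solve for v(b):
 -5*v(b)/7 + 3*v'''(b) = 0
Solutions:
 v(b) = C3*exp(21^(2/3)*5^(1/3)*b/21) + (C1*sin(3^(1/6)*5^(1/3)*7^(2/3)*b/14) + C2*cos(3^(1/6)*5^(1/3)*7^(2/3)*b/14))*exp(-21^(2/3)*5^(1/3)*b/42)


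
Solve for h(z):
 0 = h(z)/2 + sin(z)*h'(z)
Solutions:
 h(z) = C1*(cos(z) + 1)^(1/4)/(cos(z) - 1)^(1/4)


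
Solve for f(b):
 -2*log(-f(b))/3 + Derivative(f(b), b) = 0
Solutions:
 -li(-f(b)) = C1 + 2*b/3


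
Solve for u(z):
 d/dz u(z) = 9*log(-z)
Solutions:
 u(z) = C1 + 9*z*log(-z) - 9*z


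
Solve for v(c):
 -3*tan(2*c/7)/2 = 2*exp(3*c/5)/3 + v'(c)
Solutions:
 v(c) = C1 - 10*exp(3*c/5)/9 + 21*log(cos(2*c/7))/4


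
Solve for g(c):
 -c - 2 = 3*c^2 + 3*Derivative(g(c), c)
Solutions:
 g(c) = C1 - c^3/3 - c^2/6 - 2*c/3


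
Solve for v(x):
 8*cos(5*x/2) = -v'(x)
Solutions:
 v(x) = C1 - 16*sin(5*x/2)/5


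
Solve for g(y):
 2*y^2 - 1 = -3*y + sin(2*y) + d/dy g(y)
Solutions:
 g(y) = C1 + 2*y^3/3 + 3*y^2/2 - y + cos(2*y)/2


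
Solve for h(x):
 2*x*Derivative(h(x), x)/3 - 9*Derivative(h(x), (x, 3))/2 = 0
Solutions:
 h(x) = C1 + Integral(C2*airyai(2^(2/3)*x/3) + C3*airybi(2^(2/3)*x/3), x)


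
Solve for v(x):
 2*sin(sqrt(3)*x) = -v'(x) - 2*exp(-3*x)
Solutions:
 v(x) = C1 + 2*sqrt(3)*cos(sqrt(3)*x)/3 + 2*exp(-3*x)/3


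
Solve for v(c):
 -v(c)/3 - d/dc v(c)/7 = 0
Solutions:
 v(c) = C1*exp(-7*c/3)


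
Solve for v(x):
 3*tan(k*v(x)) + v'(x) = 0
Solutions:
 v(x) = Piecewise((-asin(exp(C1*k - 3*k*x))/k + pi/k, Ne(k, 0)), (nan, True))
 v(x) = Piecewise((asin(exp(C1*k - 3*k*x))/k, Ne(k, 0)), (nan, True))


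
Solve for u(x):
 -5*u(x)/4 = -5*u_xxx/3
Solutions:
 u(x) = C3*exp(6^(1/3)*x/2) + (C1*sin(2^(1/3)*3^(5/6)*x/4) + C2*cos(2^(1/3)*3^(5/6)*x/4))*exp(-6^(1/3)*x/4)


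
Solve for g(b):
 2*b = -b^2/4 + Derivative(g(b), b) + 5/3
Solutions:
 g(b) = C1 + b^3/12 + b^2 - 5*b/3


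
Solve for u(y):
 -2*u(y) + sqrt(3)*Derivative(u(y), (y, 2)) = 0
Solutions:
 u(y) = C1*exp(-sqrt(2)*3^(3/4)*y/3) + C2*exp(sqrt(2)*3^(3/4)*y/3)


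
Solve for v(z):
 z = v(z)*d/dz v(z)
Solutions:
 v(z) = -sqrt(C1 + z^2)
 v(z) = sqrt(C1 + z^2)


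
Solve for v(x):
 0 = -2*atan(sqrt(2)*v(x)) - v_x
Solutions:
 Integral(1/atan(sqrt(2)*_y), (_y, v(x))) = C1 - 2*x


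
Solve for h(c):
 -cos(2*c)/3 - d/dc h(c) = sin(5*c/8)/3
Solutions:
 h(c) = C1 - sin(2*c)/6 + 8*cos(5*c/8)/15


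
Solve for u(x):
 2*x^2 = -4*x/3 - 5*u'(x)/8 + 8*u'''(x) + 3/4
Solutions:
 u(x) = C1 + C2*exp(-sqrt(5)*x/8) + C3*exp(sqrt(5)*x/8) - 16*x^3/15 - 16*x^2/15 - 2018*x/25


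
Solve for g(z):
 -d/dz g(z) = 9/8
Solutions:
 g(z) = C1 - 9*z/8


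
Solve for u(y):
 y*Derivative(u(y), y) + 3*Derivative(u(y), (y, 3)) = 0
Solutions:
 u(y) = C1 + Integral(C2*airyai(-3^(2/3)*y/3) + C3*airybi(-3^(2/3)*y/3), y)


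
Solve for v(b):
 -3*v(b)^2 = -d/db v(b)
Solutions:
 v(b) = -1/(C1 + 3*b)


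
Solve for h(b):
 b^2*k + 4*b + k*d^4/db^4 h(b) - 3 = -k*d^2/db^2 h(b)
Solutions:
 h(b) = C1 + C2*b + C3*exp(-I*b) + C4*exp(I*b) - b^4/12 - 2*b^3/(3*k) + b^2*(1 + 3/(2*k))


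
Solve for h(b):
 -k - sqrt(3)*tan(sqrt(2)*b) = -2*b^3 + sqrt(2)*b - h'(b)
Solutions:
 h(b) = C1 - b^4/2 + sqrt(2)*b^2/2 + b*k - sqrt(6)*log(cos(sqrt(2)*b))/2


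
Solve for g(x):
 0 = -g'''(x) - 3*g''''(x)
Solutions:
 g(x) = C1 + C2*x + C3*x^2 + C4*exp(-x/3)


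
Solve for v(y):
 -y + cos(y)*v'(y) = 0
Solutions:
 v(y) = C1 + Integral(y/cos(y), y)


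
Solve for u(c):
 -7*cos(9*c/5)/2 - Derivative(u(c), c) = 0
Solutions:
 u(c) = C1 - 35*sin(9*c/5)/18


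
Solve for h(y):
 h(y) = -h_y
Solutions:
 h(y) = C1*exp(-y)


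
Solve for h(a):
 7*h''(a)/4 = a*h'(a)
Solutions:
 h(a) = C1 + C2*erfi(sqrt(14)*a/7)


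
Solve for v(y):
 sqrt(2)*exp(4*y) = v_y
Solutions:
 v(y) = C1 + sqrt(2)*exp(4*y)/4


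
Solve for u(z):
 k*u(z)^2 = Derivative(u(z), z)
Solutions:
 u(z) = -1/(C1 + k*z)


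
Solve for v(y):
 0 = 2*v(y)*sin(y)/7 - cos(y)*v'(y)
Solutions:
 v(y) = C1/cos(y)^(2/7)


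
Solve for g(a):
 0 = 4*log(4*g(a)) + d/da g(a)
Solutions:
 Integral(1/(log(_y) + 2*log(2)), (_y, g(a)))/4 = C1 - a


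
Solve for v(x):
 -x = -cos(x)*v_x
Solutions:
 v(x) = C1 + Integral(x/cos(x), x)


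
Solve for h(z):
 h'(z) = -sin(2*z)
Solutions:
 h(z) = C1 + cos(2*z)/2


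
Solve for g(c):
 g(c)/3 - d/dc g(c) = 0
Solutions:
 g(c) = C1*exp(c/3)


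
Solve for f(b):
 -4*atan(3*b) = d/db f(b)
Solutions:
 f(b) = C1 - 4*b*atan(3*b) + 2*log(9*b^2 + 1)/3


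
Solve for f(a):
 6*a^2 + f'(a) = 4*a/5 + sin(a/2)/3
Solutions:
 f(a) = C1 - 2*a^3 + 2*a^2/5 - 2*cos(a/2)/3


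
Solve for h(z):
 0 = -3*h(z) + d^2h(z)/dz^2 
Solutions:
 h(z) = C1*exp(-sqrt(3)*z) + C2*exp(sqrt(3)*z)


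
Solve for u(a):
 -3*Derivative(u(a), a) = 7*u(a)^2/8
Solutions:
 u(a) = 24/(C1 + 7*a)


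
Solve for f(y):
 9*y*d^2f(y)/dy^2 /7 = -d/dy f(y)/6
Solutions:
 f(y) = C1 + C2*y^(47/54)


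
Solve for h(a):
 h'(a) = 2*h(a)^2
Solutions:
 h(a) = -1/(C1 + 2*a)


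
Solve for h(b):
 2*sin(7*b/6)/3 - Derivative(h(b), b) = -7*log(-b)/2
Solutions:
 h(b) = C1 + 7*b*log(-b)/2 - 7*b/2 - 4*cos(7*b/6)/7


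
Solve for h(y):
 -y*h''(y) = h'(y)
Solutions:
 h(y) = C1 + C2*log(y)


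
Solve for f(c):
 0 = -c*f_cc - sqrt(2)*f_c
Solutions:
 f(c) = C1 + C2*c^(1 - sqrt(2))


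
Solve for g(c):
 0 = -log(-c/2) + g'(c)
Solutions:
 g(c) = C1 + c*log(-c) + c*(-1 - log(2))


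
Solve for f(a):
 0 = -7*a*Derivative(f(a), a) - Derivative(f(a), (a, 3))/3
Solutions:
 f(a) = C1 + Integral(C2*airyai(-21^(1/3)*a) + C3*airybi(-21^(1/3)*a), a)


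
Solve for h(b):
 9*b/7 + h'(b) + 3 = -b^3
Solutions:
 h(b) = C1 - b^4/4 - 9*b^2/14 - 3*b


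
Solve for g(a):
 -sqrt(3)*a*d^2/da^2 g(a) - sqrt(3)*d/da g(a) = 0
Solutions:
 g(a) = C1 + C2*log(a)


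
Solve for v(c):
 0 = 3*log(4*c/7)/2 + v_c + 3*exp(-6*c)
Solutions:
 v(c) = C1 - 3*c*log(c)/2 + c*(-3*log(2) + 3/2 + 3*log(7)/2) + exp(-6*c)/2


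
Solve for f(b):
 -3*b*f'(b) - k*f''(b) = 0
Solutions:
 f(b) = C1 + C2*sqrt(k)*erf(sqrt(6)*b*sqrt(1/k)/2)


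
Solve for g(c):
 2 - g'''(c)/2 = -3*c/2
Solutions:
 g(c) = C1 + C2*c + C3*c^2 + c^4/8 + 2*c^3/3


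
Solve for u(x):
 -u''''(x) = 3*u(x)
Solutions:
 u(x) = (C1*sin(sqrt(2)*3^(1/4)*x/2) + C2*cos(sqrt(2)*3^(1/4)*x/2))*exp(-sqrt(2)*3^(1/4)*x/2) + (C3*sin(sqrt(2)*3^(1/4)*x/2) + C4*cos(sqrt(2)*3^(1/4)*x/2))*exp(sqrt(2)*3^(1/4)*x/2)


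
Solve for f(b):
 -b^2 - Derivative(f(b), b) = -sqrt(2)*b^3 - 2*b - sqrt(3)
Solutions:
 f(b) = C1 + sqrt(2)*b^4/4 - b^3/3 + b^2 + sqrt(3)*b


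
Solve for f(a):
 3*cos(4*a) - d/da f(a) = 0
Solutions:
 f(a) = C1 + 3*sin(4*a)/4


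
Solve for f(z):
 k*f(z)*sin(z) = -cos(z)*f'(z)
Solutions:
 f(z) = C1*exp(k*log(cos(z)))


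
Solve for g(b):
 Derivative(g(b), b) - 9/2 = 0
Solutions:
 g(b) = C1 + 9*b/2


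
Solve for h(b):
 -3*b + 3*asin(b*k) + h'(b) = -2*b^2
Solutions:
 h(b) = C1 - 2*b^3/3 + 3*b^2/2 - 3*Piecewise((b*asin(b*k) + sqrt(-b^2*k^2 + 1)/k, Ne(k, 0)), (0, True))


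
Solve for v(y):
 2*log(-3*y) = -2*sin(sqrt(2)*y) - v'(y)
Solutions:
 v(y) = C1 - 2*y*log(-y) - 2*y*log(3) + 2*y + sqrt(2)*cos(sqrt(2)*y)


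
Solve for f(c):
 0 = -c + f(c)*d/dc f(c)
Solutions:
 f(c) = -sqrt(C1 + c^2)
 f(c) = sqrt(C1 + c^2)


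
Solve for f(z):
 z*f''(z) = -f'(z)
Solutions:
 f(z) = C1 + C2*log(z)


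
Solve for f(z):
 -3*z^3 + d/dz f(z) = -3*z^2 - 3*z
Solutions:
 f(z) = C1 + 3*z^4/4 - z^3 - 3*z^2/2


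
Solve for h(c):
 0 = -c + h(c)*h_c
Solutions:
 h(c) = -sqrt(C1 + c^2)
 h(c) = sqrt(C1 + c^2)


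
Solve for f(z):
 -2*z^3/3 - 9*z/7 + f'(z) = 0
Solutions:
 f(z) = C1 + z^4/6 + 9*z^2/14


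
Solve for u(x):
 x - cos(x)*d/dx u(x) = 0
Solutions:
 u(x) = C1 + Integral(x/cos(x), x)


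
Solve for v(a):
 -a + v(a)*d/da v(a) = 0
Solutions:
 v(a) = -sqrt(C1 + a^2)
 v(a) = sqrt(C1 + a^2)


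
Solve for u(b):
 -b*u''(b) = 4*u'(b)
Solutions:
 u(b) = C1 + C2/b^3


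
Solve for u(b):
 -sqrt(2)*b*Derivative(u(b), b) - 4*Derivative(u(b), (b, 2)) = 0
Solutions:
 u(b) = C1 + C2*erf(2^(3/4)*b/4)


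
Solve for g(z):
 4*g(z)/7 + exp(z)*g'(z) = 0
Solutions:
 g(z) = C1*exp(4*exp(-z)/7)


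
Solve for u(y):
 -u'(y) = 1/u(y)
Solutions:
 u(y) = -sqrt(C1 - 2*y)
 u(y) = sqrt(C1 - 2*y)


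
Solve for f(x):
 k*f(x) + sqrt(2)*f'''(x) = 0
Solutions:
 f(x) = C1*exp(2^(5/6)*x*(-k)^(1/3)/2) + C2*exp(2^(5/6)*x*(-k)^(1/3)*(-1 + sqrt(3)*I)/4) + C3*exp(-2^(5/6)*x*(-k)^(1/3)*(1 + sqrt(3)*I)/4)


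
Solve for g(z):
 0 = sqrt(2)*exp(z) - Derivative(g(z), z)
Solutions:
 g(z) = C1 + sqrt(2)*exp(z)


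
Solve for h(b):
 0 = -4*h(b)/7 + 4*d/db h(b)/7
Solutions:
 h(b) = C1*exp(b)


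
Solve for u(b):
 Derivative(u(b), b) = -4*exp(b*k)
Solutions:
 u(b) = C1 - 4*exp(b*k)/k


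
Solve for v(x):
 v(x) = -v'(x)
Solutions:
 v(x) = C1*exp(-x)


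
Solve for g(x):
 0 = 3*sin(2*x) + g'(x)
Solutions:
 g(x) = C1 + 3*cos(2*x)/2


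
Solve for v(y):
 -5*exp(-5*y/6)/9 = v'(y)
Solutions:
 v(y) = C1 + 2*exp(-5*y/6)/3


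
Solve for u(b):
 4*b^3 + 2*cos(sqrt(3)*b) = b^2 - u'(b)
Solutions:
 u(b) = C1 - b^4 + b^3/3 - 2*sqrt(3)*sin(sqrt(3)*b)/3


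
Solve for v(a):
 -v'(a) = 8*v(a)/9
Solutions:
 v(a) = C1*exp(-8*a/9)


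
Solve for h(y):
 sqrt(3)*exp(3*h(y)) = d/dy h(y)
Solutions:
 h(y) = log(-1/(C1 + 3*sqrt(3)*y))/3
 h(y) = log((-1/(C1 + sqrt(3)*y))^(1/3)*(-3^(2/3) - 3*3^(1/6)*I)/6)
 h(y) = log((-1/(C1 + sqrt(3)*y))^(1/3)*(-3^(2/3) + 3*3^(1/6)*I)/6)


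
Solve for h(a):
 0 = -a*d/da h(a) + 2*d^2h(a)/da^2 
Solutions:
 h(a) = C1 + C2*erfi(a/2)


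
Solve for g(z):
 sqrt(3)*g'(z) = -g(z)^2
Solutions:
 g(z) = 3/(C1 + sqrt(3)*z)


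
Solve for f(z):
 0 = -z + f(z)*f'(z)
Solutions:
 f(z) = -sqrt(C1 + z^2)
 f(z) = sqrt(C1 + z^2)


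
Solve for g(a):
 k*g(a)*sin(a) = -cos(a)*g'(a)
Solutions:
 g(a) = C1*exp(k*log(cos(a)))


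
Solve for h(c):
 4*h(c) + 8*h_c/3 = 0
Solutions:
 h(c) = C1*exp(-3*c/2)


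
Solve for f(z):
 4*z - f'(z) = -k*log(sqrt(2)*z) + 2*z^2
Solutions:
 f(z) = C1 + k*z*log(z) - k*z + k*z*log(2)/2 - 2*z^3/3 + 2*z^2


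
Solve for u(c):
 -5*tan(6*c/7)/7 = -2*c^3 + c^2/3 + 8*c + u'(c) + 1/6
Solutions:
 u(c) = C1 + c^4/2 - c^3/9 - 4*c^2 - c/6 + 5*log(cos(6*c/7))/6


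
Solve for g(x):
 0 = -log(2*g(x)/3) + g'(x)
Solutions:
 -Integral(1/(log(_y) - log(3) + log(2)), (_y, g(x))) = C1 - x


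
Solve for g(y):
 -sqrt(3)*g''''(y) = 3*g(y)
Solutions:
 g(y) = (C1*sin(sqrt(2)*3^(1/8)*y/2) + C2*cos(sqrt(2)*3^(1/8)*y/2))*exp(-sqrt(2)*3^(1/8)*y/2) + (C3*sin(sqrt(2)*3^(1/8)*y/2) + C4*cos(sqrt(2)*3^(1/8)*y/2))*exp(sqrt(2)*3^(1/8)*y/2)


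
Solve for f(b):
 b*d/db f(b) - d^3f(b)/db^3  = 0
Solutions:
 f(b) = C1 + Integral(C2*airyai(b) + C3*airybi(b), b)


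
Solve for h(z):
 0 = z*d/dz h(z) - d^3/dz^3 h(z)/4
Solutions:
 h(z) = C1 + Integral(C2*airyai(2^(2/3)*z) + C3*airybi(2^(2/3)*z), z)


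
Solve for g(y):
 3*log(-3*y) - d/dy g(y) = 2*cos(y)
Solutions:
 g(y) = C1 + 3*y*log(-y) - 3*y + 3*y*log(3) - 2*sin(y)


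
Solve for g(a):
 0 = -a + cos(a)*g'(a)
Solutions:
 g(a) = C1 + Integral(a/cos(a), a)


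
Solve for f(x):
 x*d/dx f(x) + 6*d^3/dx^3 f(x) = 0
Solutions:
 f(x) = C1 + Integral(C2*airyai(-6^(2/3)*x/6) + C3*airybi(-6^(2/3)*x/6), x)


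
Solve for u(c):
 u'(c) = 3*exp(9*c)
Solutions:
 u(c) = C1 + exp(9*c)/3


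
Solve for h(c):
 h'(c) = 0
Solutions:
 h(c) = C1


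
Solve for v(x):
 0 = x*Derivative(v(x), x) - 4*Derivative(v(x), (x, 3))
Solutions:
 v(x) = C1 + Integral(C2*airyai(2^(1/3)*x/2) + C3*airybi(2^(1/3)*x/2), x)


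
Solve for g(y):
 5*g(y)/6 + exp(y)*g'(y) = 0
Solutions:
 g(y) = C1*exp(5*exp(-y)/6)


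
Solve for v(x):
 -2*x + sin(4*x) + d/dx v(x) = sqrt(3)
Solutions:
 v(x) = C1 + x^2 + sqrt(3)*x + cos(4*x)/4


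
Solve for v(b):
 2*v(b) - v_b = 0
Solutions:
 v(b) = C1*exp(2*b)


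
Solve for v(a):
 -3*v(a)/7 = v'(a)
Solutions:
 v(a) = C1*exp(-3*a/7)


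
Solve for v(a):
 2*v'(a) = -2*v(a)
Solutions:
 v(a) = C1*exp(-a)


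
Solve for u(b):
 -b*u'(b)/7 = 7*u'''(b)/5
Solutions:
 u(b) = C1 + Integral(C2*airyai(-35^(1/3)*b/7) + C3*airybi(-35^(1/3)*b/7), b)


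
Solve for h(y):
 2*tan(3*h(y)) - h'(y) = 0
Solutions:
 h(y) = -asin(C1*exp(6*y))/3 + pi/3
 h(y) = asin(C1*exp(6*y))/3


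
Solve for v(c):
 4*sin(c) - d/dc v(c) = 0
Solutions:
 v(c) = C1 - 4*cos(c)


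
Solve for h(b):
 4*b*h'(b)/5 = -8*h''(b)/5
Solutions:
 h(b) = C1 + C2*erf(b/2)


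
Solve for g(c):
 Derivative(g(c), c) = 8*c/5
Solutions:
 g(c) = C1 + 4*c^2/5


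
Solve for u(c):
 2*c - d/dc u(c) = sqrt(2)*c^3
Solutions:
 u(c) = C1 - sqrt(2)*c^4/4 + c^2


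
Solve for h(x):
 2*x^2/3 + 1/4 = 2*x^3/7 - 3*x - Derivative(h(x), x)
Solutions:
 h(x) = C1 + x^4/14 - 2*x^3/9 - 3*x^2/2 - x/4


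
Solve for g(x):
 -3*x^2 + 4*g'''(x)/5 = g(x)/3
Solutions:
 g(x) = C3*exp(90^(1/3)*x/6) - 9*x^2 + (C1*sin(10^(1/3)*3^(1/6)*x/4) + C2*cos(10^(1/3)*3^(1/6)*x/4))*exp(-90^(1/3)*x/12)


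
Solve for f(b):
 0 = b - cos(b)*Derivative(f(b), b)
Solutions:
 f(b) = C1 + Integral(b/cos(b), b)


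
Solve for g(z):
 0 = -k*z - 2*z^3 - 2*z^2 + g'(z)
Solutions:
 g(z) = C1 + k*z^2/2 + z^4/2 + 2*z^3/3


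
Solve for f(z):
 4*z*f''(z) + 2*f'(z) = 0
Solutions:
 f(z) = C1 + C2*sqrt(z)


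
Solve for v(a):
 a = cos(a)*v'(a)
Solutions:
 v(a) = C1 + Integral(a/cos(a), a)


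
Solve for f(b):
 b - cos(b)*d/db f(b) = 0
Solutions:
 f(b) = C1 + Integral(b/cos(b), b)


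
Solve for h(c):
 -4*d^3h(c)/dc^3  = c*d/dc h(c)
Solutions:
 h(c) = C1 + Integral(C2*airyai(-2^(1/3)*c/2) + C3*airybi(-2^(1/3)*c/2), c)


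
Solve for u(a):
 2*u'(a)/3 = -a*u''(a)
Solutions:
 u(a) = C1 + C2*a^(1/3)


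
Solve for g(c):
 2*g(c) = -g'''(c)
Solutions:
 g(c) = C3*exp(-2^(1/3)*c) + (C1*sin(2^(1/3)*sqrt(3)*c/2) + C2*cos(2^(1/3)*sqrt(3)*c/2))*exp(2^(1/3)*c/2)


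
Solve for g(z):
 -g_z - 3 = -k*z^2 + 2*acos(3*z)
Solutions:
 g(z) = C1 + k*z^3/3 - 2*z*acos(3*z) - 3*z + 2*sqrt(1 - 9*z^2)/3


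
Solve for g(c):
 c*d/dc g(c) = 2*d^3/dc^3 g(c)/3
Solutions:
 g(c) = C1 + Integral(C2*airyai(2^(2/3)*3^(1/3)*c/2) + C3*airybi(2^(2/3)*3^(1/3)*c/2), c)


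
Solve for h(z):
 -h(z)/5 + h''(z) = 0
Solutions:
 h(z) = C1*exp(-sqrt(5)*z/5) + C2*exp(sqrt(5)*z/5)


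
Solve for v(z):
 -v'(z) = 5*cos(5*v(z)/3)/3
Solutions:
 5*z/3 - 3*log(sin(5*v(z)/3) - 1)/10 + 3*log(sin(5*v(z)/3) + 1)/10 = C1


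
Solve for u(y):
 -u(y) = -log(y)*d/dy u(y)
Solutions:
 u(y) = C1*exp(li(y))


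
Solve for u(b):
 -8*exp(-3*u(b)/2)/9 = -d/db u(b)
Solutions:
 u(b) = 2*log(C1 + 4*b/3)/3
 u(b) = 2*log((-6^(2/3) - 3*2^(2/3)*3^(1/6)*I)*(C1 + 8*b)^(1/3)/12)
 u(b) = 2*log((-6^(2/3) + 3*2^(2/3)*3^(1/6)*I)*(C1 + 8*b)^(1/3)/12)


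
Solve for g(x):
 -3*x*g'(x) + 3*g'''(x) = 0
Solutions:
 g(x) = C1 + Integral(C2*airyai(x) + C3*airybi(x), x)


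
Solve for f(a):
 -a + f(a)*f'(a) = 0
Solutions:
 f(a) = -sqrt(C1 + a^2)
 f(a) = sqrt(C1 + a^2)


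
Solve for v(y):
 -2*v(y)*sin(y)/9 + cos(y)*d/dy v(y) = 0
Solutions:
 v(y) = C1/cos(y)^(2/9)


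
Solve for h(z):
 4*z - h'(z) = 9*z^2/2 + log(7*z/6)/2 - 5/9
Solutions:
 h(z) = C1 - 3*z^3/2 + 2*z^2 - z*log(z)/2 + z*log(sqrt(42)/7) + 19*z/18


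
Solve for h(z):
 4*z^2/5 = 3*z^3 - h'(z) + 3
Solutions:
 h(z) = C1 + 3*z^4/4 - 4*z^3/15 + 3*z


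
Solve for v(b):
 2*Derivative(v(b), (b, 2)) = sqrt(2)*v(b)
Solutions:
 v(b) = C1*exp(-2^(3/4)*b/2) + C2*exp(2^(3/4)*b/2)


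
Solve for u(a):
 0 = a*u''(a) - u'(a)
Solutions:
 u(a) = C1 + C2*a^2


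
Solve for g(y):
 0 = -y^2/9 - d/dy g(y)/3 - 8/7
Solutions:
 g(y) = C1 - y^3/9 - 24*y/7


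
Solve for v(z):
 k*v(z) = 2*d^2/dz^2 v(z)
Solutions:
 v(z) = C1*exp(-sqrt(2)*sqrt(k)*z/2) + C2*exp(sqrt(2)*sqrt(k)*z/2)


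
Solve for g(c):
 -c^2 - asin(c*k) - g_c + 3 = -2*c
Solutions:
 g(c) = C1 - c^3/3 + c^2 + 3*c - Piecewise((c*asin(c*k) + sqrt(-c^2*k^2 + 1)/k, Ne(k, 0)), (0, True))


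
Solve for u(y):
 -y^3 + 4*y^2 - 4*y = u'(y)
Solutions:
 u(y) = C1 - y^4/4 + 4*y^3/3 - 2*y^2


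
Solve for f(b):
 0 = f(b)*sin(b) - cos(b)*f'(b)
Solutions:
 f(b) = C1/cos(b)


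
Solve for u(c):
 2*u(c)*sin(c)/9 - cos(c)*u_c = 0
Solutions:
 u(c) = C1/cos(c)^(2/9)


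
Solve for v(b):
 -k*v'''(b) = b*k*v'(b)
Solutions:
 v(b) = C1 + Integral(C2*airyai(-b) + C3*airybi(-b), b)


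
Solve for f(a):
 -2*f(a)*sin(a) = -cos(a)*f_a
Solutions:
 f(a) = C1/cos(a)^2


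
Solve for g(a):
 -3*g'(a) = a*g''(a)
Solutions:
 g(a) = C1 + C2/a^2


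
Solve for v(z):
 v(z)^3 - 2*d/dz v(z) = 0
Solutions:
 v(z) = -sqrt(-1/(C1 + z))
 v(z) = sqrt(-1/(C1 + z))


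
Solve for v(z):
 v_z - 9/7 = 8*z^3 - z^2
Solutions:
 v(z) = C1 + 2*z^4 - z^3/3 + 9*z/7


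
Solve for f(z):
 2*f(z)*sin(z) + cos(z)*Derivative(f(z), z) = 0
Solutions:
 f(z) = C1*cos(z)^2


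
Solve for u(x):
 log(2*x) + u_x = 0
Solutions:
 u(x) = C1 - x*log(x) - x*log(2) + x


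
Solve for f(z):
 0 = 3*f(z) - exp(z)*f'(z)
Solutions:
 f(z) = C1*exp(-3*exp(-z))


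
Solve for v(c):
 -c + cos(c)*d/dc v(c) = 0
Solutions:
 v(c) = C1 + Integral(c/cos(c), c)


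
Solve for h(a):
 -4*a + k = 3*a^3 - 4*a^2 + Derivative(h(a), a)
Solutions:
 h(a) = C1 - 3*a^4/4 + 4*a^3/3 - 2*a^2 + a*k


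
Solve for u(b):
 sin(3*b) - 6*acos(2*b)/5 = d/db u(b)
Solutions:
 u(b) = C1 - 6*b*acos(2*b)/5 + 3*sqrt(1 - 4*b^2)/5 - cos(3*b)/3


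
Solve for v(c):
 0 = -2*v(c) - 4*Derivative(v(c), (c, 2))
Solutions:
 v(c) = C1*sin(sqrt(2)*c/2) + C2*cos(sqrt(2)*c/2)


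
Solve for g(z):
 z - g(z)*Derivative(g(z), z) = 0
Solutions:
 g(z) = -sqrt(C1 + z^2)
 g(z) = sqrt(C1 + z^2)


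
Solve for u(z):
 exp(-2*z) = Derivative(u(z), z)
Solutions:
 u(z) = C1 - exp(-2*z)/2


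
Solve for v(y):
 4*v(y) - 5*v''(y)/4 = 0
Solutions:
 v(y) = C1*exp(-4*sqrt(5)*y/5) + C2*exp(4*sqrt(5)*y/5)


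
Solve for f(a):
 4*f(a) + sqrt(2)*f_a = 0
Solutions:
 f(a) = C1*exp(-2*sqrt(2)*a)


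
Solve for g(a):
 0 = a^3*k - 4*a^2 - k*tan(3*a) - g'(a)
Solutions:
 g(a) = C1 + a^4*k/4 - 4*a^3/3 + k*log(cos(3*a))/3


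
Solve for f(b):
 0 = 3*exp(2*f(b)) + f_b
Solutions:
 f(b) = log(-sqrt(-1/(C1 - 3*b))) - log(2)/2
 f(b) = log(-1/(C1 - 3*b))/2 - log(2)/2


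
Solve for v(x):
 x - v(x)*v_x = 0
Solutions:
 v(x) = -sqrt(C1 + x^2)
 v(x) = sqrt(C1 + x^2)


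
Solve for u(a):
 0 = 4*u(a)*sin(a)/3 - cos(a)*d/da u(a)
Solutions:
 u(a) = C1/cos(a)^(4/3)


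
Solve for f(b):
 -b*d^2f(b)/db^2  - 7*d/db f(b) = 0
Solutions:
 f(b) = C1 + C2/b^6


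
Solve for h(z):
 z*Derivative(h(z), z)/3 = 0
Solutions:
 h(z) = C1


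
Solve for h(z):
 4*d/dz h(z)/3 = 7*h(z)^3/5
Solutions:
 h(z) = -sqrt(10)*sqrt(-1/(C1 + 21*z))
 h(z) = sqrt(10)*sqrt(-1/(C1 + 21*z))


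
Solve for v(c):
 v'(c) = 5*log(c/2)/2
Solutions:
 v(c) = C1 + 5*c*log(c)/2 - 5*c/2 - 5*c*log(2)/2


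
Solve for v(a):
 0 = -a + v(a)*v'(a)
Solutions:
 v(a) = -sqrt(C1 + a^2)
 v(a) = sqrt(C1 + a^2)


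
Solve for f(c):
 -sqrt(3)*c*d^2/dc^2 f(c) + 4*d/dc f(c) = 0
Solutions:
 f(c) = C1 + C2*c^(1 + 4*sqrt(3)/3)


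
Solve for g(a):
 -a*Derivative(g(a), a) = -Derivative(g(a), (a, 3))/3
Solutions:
 g(a) = C1 + Integral(C2*airyai(3^(1/3)*a) + C3*airybi(3^(1/3)*a), a)


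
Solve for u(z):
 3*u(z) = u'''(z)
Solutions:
 u(z) = C3*exp(3^(1/3)*z) + (C1*sin(3^(5/6)*z/2) + C2*cos(3^(5/6)*z/2))*exp(-3^(1/3)*z/2)


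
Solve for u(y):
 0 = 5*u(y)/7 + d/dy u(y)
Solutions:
 u(y) = C1*exp(-5*y/7)


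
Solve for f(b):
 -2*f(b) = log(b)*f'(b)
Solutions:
 f(b) = C1*exp(-2*li(b))


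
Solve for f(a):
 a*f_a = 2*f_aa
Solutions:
 f(a) = C1 + C2*erfi(a/2)


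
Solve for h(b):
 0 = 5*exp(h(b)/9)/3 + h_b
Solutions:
 h(b) = 9*log(1/(C1 + 5*b)) + 27*log(3)


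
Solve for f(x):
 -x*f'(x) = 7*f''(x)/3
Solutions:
 f(x) = C1 + C2*erf(sqrt(42)*x/14)


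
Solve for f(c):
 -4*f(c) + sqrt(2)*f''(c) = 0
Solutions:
 f(c) = C1*exp(-2^(3/4)*c) + C2*exp(2^(3/4)*c)


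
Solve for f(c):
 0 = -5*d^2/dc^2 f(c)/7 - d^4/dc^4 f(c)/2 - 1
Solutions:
 f(c) = C1 + C2*c + C3*sin(sqrt(70)*c/7) + C4*cos(sqrt(70)*c/7) - 7*c^2/10


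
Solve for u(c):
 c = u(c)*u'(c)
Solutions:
 u(c) = -sqrt(C1 + c^2)
 u(c) = sqrt(C1 + c^2)


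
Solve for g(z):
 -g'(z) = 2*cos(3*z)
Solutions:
 g(z) = C1 - 2*sin(3*z)/3


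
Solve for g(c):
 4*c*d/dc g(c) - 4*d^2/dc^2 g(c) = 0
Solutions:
 g(c) = C1 + C2*erfi(sqrt(2)*c/2)


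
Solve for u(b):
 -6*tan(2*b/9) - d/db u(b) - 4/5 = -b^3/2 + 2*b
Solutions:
 u(b) = C1 + b^4/8 - b^2 - 4*b/5 + 27*log(cos(2*b/9))


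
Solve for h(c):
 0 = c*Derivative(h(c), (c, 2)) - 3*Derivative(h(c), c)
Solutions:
 h(c) = C1 + C2*c^4


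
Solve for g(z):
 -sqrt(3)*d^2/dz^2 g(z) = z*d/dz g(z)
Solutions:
 g(z) = C1 + C2*erf(sqrt(2)*3^(3/4)*z/6)


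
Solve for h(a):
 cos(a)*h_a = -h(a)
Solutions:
 h(a) = C1*sqrt(sin(a) - 1)/sqrt(sin(a) + 1)


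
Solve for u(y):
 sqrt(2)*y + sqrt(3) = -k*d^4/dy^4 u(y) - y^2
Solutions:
 u(y) = C1 + C2*y + C3*y^2 + C4*y^3 - y^6/(360*k) - sqrt(2)*y^5/(120*k) - sqrt(3)*y^4/(24*k)


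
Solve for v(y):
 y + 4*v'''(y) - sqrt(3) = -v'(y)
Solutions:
 v(y) = C1 + C2*sin(y/2) + C3*cos(y/2) - y^2/2 + sqrt(3)*y


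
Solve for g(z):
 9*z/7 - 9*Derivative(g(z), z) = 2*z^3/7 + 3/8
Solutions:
 g(z) = C1 - z^4/126 + z^2/14 - z/24


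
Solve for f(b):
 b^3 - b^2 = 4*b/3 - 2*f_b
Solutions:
 f(b) = C1 - b^4/8 + b^3/6 + b^2/3


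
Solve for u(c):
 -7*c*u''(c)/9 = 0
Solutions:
 u(c) = C1 + C2*c


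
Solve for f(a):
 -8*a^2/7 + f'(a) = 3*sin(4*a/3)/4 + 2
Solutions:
 f(a) = C1 + 8*a^3/21 + 2*a - 9*cos(4*a/3)/16


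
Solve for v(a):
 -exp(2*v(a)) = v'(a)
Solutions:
 v(a) = log(-sqrt(-1/(C1 - a))) - log(2)/2
 v(a) = log(-1/(C1 - a))/2 - log(2)/2


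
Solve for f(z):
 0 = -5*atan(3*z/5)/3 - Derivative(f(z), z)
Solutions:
 f(z) = C1 - 5*z*atan(3*z/5)/3 + 25*log(9*z^2 + 25)/18


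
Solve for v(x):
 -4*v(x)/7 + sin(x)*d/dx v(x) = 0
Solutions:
 v(x) = C1*(cos(x) - 1)^(2/7)/(cos(x) + 1)^(2/7)


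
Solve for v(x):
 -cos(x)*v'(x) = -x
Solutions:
 v(x) = C1 + Integral(x/cos(x), x)


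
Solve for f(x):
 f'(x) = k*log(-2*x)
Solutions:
 f(x) = C1 + k*x*log(-x) + k*x*(-1 + log(2))


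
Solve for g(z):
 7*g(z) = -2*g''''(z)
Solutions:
 g(z) = (C1*sin(14^(1/4)*z/2) + C2*cos(14^(1/4)*z/2))*exp(-14^(1/4)*z/2) + (C3*sin(14^(1/4)*z/2) + C4*cos(14^(1/4)*z/2))*exp(14^(1/4)*z/2)


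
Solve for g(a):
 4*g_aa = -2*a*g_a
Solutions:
 g(a) = C1 + C2*erf(a/2)


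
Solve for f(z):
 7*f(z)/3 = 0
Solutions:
 f(z) = 0


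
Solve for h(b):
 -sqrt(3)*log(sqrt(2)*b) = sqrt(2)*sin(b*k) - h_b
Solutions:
 h(b) = C1 + sqrt(3)*b*(log(b) - 1) + sqrt(3)*b*log(2)/2 + sqrt(2)*Piecewise((-cos(b*k)/k, Ne(k, 0)), (0, True))


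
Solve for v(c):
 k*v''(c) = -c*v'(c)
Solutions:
 v(c) = C1 + C2*sqrt(k)*erf(sqrt(2)*c*sqrt(1/k)/2)


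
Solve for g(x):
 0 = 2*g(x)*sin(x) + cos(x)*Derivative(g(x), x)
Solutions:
 g(x) = C1*cos(x)^2


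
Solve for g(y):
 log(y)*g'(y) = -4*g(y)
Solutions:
 g(y) = C1*exp(-4*li(y))


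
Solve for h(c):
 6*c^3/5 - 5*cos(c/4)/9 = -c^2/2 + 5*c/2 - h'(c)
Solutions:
 h(c) = C1 - 3*c^4/10 - c^3/6 + 5*c^2/4 + 20*sin(c/4)/9


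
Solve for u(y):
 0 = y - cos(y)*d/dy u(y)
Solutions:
 u(y) = C1 + Integral(y/cos(y), y)


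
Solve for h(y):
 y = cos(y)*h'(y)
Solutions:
 h(y) = C1 + Integral(y/cos(y), y)


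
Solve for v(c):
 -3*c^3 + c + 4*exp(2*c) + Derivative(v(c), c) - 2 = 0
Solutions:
 v(c) = C1 + 3*c^4/4 - c^2/2 + 2*c - 2*exp(2*c)


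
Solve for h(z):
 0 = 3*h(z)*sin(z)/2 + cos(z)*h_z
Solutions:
 h(z) = C1*cos(z)^(3/2)


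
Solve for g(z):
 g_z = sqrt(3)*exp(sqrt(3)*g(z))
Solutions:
 g(z) = sqrt(3)*(2*log(-1/(C1 + sqrt(3)*z)) - log(3))/6


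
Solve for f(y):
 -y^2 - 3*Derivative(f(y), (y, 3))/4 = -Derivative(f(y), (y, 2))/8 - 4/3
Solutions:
 f(y) = C1 + C2*y + C3*exp(y/6) + 2*y^4/3 + 16*y^3 + 848*y^2/3


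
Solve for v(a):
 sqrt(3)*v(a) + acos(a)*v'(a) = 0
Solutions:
 v(a) = C1*exp(-sqrt(3)*Integral(1/acos(a), a))


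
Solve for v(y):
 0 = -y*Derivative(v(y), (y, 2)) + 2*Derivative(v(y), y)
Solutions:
 v(y) = C1 + C2*y^3


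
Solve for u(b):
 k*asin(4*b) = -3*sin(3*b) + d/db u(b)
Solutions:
 u(b) = C1 + k*(b*asin(4*b) + sqrt(1 - 16*b^2)/4) - cos(3*b)


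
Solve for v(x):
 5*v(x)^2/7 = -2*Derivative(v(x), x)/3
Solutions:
 v(x) = 14/(C1 + 15*x)


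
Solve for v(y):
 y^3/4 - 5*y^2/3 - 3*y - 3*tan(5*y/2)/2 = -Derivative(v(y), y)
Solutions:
 v(y) = C1 - y^4/16 + 5*y^3/9 + 3*y^2/2 - 3*log(cos(5*y/2))/5


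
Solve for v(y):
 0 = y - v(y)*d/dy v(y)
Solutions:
 v(y) = -sqrt(C1 + y^2)
 v(y) = sqrt(C1 + y^2)


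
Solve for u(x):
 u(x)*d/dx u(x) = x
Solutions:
 u(x) = -sqrt(C1 + x^2)
 u(x) = sqrt(C1 + x^2)


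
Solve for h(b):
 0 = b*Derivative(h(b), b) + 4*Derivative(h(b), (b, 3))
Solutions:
 h(b) = C1 + Integral(C2*airyai(-2^(1/3)*b/2) + C3*airybi(-2^(1/3)*b/2), b)


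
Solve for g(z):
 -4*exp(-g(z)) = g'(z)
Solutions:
 g(z) = log(C1 - 4*z)


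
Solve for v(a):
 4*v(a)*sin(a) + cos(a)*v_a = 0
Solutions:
 v(a) = C1*cos(a)^4


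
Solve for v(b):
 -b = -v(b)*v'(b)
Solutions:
 v(b) = -sqrt(C1 + b^2)
 v(b) = sqrt(C1 + b^2)


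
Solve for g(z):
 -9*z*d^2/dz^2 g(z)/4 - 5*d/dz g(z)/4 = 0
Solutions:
 g(z) = C1 + C2*z^(4/9)


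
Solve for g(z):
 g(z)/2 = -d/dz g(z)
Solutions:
 g(z) = C1*exp(-z/2)


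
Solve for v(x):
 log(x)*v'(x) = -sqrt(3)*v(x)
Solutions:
 v(x) = C1*exp(-sqrt(3)*li(x))


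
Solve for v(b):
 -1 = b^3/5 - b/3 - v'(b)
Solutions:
 v(b) = C1 + b^4/20 - b^2/6 + b


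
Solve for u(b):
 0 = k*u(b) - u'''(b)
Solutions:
 u(b) = C1*exp(b*k^(1/3)) + C2*exp(b*k^(1/3)*(-1 + sqrt(3)*I)/2) + C3*exp(-b*k^(1/3)*(1 + sqrt(3)*I)/2)


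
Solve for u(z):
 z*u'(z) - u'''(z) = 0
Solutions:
 u(z) = C1 + Integral(C2*airyai(z) + C3*airybi(z), z)


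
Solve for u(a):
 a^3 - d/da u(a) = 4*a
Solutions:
 u(a) = C1 + a^4/4 - 2*a^2


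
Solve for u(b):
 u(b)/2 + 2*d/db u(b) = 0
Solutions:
 u(b) = C1*exp(-b/4)


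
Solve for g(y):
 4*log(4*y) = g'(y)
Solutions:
 g(y) = C1 + 4*y*log(y) - 4*y + y*log(256)


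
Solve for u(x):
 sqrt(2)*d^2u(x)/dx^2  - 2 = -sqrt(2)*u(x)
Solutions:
 u(x) = C1*sin(x) + C2*cos(x) + sqrt(2)


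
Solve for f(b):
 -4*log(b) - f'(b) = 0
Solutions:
 f(b) = C1 - 4*b*log(b) + 4*b


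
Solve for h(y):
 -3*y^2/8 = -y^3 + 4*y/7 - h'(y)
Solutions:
 h(y) = C1 - y^4/4 + y^3/8 + 2*y^2/7


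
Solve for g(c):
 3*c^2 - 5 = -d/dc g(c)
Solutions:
 g(c) = C1 - c^3 + 5*c


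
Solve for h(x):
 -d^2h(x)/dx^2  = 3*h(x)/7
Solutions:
 h(x) = C1*sin(sqrt(21)*x/7) + C2*cos(sqrt(21)*x/7)


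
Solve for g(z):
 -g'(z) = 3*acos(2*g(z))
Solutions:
 Integral(1/acos(2*_y), (_y, g(z))) = C1 - 3*z


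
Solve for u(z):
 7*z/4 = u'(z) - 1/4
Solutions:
 u(z) = C1 + 7*z^2/8 + z/4


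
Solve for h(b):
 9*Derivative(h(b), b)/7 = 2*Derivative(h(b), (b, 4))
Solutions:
 h(b) = C1 + C4*exp(42^(2/3)*b/14) + (C2*sin(3*14^(2/3)*3^(1/6)*b/28) + C3*cos(3*14^(2/3)*3^(1/6)*b/28))*exp(-42^(2/3)*b/28)


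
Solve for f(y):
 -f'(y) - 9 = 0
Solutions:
 f(y) = C1 - 9*y


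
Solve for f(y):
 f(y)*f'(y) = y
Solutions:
 f(y) = -sqrt(C1 + y^2)
 f(y) = sqrt(C1 + y^2)


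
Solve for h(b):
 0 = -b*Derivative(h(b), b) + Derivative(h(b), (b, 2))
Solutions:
 h(b) = C1 + C2*erfi(sqrt(2)*b/2)


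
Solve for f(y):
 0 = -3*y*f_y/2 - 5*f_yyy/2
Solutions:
 f(y) = C1 + Integral(C2*airyai(-3^(1/3)*5^(2/3)*y/5) + C3*airybi(-3^(1/3)*5^(2/3)*y/5), y)


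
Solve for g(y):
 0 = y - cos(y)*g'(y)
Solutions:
 g(y) = C1 + Integral(y/cos(y), y)


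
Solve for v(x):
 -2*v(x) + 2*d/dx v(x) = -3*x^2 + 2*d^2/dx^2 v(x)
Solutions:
 v(x) = 3*x^2/2 + 3*x + (C1*sin(sqrt(3)*x/2) + C2*cos(sqrt(3)*x/2))*exp(x/2)


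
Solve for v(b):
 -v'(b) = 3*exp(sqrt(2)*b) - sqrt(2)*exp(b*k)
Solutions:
 v(b) = C1 - 3*sqrt(2)*exp(sqrt(2)*b)/2 + sqrt(2)*exp(b*k)/k


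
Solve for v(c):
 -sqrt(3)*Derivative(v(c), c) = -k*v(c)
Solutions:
 v(c) = C1*exp(sqrt(3)*c*k/3)


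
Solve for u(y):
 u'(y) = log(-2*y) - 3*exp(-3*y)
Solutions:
 u(y) = C1 + y*log(-y) + y*(-1 + log(2)) + exp(-3*y)


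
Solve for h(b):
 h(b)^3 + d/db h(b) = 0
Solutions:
 h(b) = -sqrt(2)*sqrt(-1/(C1 - b))/2
 h(b) = sqrt(2)*sqrt(-1/(C1 - b))/2


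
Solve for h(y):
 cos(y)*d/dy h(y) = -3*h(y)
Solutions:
 h(y) = C1*(sin(y) - 1)^(3/2)/(sin(y) + 1)^(3/2)


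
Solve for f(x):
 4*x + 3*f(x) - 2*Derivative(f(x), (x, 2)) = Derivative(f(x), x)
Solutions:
 f(x) = C1*exp(-3*x/2) + C2*exp(x) - 4*x/3 - 4/9


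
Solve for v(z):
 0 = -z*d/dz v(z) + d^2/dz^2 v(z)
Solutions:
 v(z) = C1 + C2*erfi(sqrt(2)*z/2)


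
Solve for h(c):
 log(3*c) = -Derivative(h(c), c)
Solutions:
 h(c) = C1 - c*log(c) - c*log(3) + c


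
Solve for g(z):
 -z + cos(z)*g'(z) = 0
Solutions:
 g(z) = C1 + Integral(z/cos(z), z)


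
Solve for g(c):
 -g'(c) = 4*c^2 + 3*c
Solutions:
 g(c) = C1 - 4*c^3/3 - 3*c^2/2


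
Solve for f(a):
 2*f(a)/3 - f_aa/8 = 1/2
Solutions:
 f(a) = C1*exp(-4*sqrt(3)*a/3) + C2*exp(4*sqrt(3)*a/3) + 3/4


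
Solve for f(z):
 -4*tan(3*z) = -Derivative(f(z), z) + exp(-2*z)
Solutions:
 f(z) = C1 + 2*log(tan(3*z)^2 + 1)/3 - exp(-2*z)/2


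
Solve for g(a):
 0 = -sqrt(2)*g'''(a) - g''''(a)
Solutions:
 g(a) = C1 + C2*a + C3*a^2 + C4*exp(-sqrt(2)*a)


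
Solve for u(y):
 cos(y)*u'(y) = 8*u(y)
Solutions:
 u(y) = C1*(sin(y)^4 + 4*sin(y)^3 + 6*sin(y)^2 + 4*sin(y) + 1)/(sin(y)^4 - 4*sin(y)^3 + 6*sin(y)^2 - 4*sin(y) + 1)


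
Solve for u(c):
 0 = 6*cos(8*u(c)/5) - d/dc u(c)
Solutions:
 -6*c - 5*log(sin(8*u(c)/5) - 1)/16 + 5*log(sin(8*u(c)/5) + 1)/16 = C1


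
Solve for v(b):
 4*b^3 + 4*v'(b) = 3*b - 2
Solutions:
 v(b) = C1 - b^4/4 + 3*b^2/8 - b/2


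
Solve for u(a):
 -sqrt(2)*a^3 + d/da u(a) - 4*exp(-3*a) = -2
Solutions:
 u(a) = C1 + sqrt(2)*a^4/4 - 2*a - 4*exp(-3*a)/3


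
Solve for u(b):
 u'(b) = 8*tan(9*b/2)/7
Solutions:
 u(b) = C1 - 16*log(cos(9*b/2))/63


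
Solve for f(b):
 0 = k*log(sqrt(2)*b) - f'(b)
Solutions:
 f(b) = C1 + b*k*log(b) - b*k + b*k*log(2)/2


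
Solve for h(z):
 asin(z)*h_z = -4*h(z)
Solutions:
 h(z) = C1*exp(-4*Integral(1/asin(z), z))


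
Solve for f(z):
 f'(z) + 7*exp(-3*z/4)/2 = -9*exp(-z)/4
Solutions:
 f(z) = C1 + 9*exp(-z)/4 + 14*exp(-3*z/4)/3


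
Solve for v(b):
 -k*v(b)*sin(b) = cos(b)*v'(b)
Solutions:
 v(b) = C1*exp(k*log(cos(b)))


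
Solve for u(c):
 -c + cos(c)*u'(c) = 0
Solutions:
 u(c) = C1 + Integral(c/cos(c), c)


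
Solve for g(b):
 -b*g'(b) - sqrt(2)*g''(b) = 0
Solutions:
 g(b) = C1 + C2*erf(2^(1/4)*b/2)


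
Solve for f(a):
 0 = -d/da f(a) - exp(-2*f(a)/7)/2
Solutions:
 f(a) = 7*log(-sqrt(C1 - a)) - 7*log(7)/2
 f(a) = 7*log(C1 - a/7)/2


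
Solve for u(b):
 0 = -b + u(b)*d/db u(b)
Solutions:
 u(b) = -sqrt(C1 + b^2)
 u(b) = sqrt(C1 + b^2)


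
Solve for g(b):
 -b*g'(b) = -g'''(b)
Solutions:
 g(b) = C1 + Integral(C2*airyai(b) + C3*airybi(b), b)


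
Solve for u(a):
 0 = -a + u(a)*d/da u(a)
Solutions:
 u(a) = -sqrt(C1 + a^2)
 u(a) = sqrt(C1 + a^2)


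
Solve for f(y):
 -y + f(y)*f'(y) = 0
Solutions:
 f(y) = -sqrt(C1 + y^2)
 f(y) = sqrt(C1 + y^2)


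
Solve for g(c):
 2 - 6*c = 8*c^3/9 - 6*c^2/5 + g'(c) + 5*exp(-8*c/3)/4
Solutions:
 g(c) = C1 - 2*c^4/9 + 2*c^3/5 - 3*c^2 + 2*c + 15*exp(-8*c/3)/32


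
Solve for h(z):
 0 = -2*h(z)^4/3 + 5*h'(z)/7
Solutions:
 h(z) = 5^(1/3)*(-1/(C1 + 14*z))^(1/3)
 h(z) = 5^(1/3)*(-1/(C1 + 14*z))^(1/3)*(-1 - sqrt(3)*I)/2
 h(z) = 5^(1/3)*(-1/(C1 + 14*z))^(1/3)*(-1 + sqrt(3)*I)/2


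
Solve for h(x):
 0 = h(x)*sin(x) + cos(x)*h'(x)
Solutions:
 h(x) = C1*cos(x)


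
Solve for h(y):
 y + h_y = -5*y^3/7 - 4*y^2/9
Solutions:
 h(y) = C1 - 5*y^4/28 - 4*y^3/27 - y^2/2


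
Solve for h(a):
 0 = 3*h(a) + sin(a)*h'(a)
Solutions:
 h(a) = C1*(cos(a) + 1)^(3/2)/(cos(a) - 1)^(3/2)


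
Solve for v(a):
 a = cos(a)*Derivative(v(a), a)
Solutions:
 v(a) = C1 + Integral(a/cos(a), a)


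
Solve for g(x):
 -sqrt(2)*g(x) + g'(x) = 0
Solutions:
 g(x) = C1*exp(sqrt(2)*x)


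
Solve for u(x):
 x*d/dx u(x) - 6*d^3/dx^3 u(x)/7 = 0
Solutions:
 u(x) = C1 + Integral(C2*airyai(6^(2/3)*7^(1/3)*x/6) + C3*airybi(6^(2/3)*7^(1/3)*x/6), x)


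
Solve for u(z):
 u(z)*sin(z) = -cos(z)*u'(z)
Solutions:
 u(z) = C1*cos(z)


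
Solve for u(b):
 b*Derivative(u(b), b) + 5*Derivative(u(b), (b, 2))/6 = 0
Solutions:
 u(b) = C1 + C2*erf(sqrt(15)*b/5)


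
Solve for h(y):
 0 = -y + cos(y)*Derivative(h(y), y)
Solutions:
 h(y) = C1 + Integral(y/cos(y), y)


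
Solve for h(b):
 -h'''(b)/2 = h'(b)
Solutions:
 h(b) = C1 + C2*sin(sqrt(2)*b) + C3*cos(sqrt(2)*b)


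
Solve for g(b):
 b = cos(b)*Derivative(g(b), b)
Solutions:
 g(b) = C1 + Integral(b/cos(b), b)


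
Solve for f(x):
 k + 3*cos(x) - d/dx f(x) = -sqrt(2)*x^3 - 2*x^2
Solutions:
 f(x) = C1 + k*x + sqrt(2)*x^4/4 + 2*x^3/3 + 3*sin(x)


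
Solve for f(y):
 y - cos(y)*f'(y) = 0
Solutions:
 f(y) = C1 + Integral(y/cos(y), y)


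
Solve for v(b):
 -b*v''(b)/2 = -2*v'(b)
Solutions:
 v(b) = C1 + C2*b^5


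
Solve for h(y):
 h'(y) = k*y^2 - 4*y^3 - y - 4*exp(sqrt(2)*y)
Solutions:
 h(y) = C1 + k*y^3/3 - y^4 - y^2/2 - 2*sqrt(2)*exp(sqrt(2)*y)


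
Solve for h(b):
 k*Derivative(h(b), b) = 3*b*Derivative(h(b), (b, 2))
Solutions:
 h(b) = C1 + b^(re(k)/3 + 1)*(C2*sin(log(b)*Abs(im(k))/3) + C3*cos(log(b)*im(k)/3))


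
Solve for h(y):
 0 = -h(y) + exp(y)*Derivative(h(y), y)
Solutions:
 h(y) = C1*exp(-exp(-y))


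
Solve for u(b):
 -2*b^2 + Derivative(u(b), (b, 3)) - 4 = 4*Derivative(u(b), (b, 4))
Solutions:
 u(b) = C1 + C2*b + C3*b^2 + C4*exp(b/4) + b^5/30 + 2*b^4/3 + 34*b^3/3


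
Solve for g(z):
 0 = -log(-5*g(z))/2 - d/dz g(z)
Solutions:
 2*Integral(1/(log(-_y) + log(5)), (_y, g(z))) = C1 - z


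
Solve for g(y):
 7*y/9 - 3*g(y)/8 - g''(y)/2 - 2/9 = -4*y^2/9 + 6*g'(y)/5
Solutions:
 g(y) = C1*exp(y*(-12 + sqrt(69))/10) + C2*exp(-y*(sqrt(69) + 12)/10) + 32*y^2/27 - 248*y/45 + 28112/2025


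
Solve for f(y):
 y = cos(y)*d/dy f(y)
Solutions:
 f(y) = C1 + Integral(y/cos(y), y)


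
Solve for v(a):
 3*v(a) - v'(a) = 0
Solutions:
 v(a) = C1*exp(3*a)


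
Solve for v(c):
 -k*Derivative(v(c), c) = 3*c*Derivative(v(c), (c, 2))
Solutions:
 v(c) = C1 + c^(1 - re(k)/3)*(C2*sin(log(c)*Abs(im(k))/3) + C3*cos(log(c)*im(k)/3))


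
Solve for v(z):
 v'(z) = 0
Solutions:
 v(z) = C1


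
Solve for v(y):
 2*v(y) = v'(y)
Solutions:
 v(y) = C1*exp(2*y)


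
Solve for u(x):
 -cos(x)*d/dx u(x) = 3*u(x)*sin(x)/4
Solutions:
 u(x) = C1*cos(x)^(3/4)


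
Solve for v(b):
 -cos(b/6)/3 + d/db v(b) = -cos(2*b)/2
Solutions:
 v(b) = C1 + 2*sin(b/6) - sin(2*b)/4


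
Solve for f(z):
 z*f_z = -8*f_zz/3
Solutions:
 f(z) = C1 + C2*erf(sqrt(3)*z/4)


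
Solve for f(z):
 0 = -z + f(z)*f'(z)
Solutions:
 f(z) = -sqrt(C1 + z^2)
 f(z) = sqrt(C1 + z^2)


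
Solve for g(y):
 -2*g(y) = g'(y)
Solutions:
 g(y) = C1*exp(-2*y)


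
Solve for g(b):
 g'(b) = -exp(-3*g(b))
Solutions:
 g(b) = log(C1 - 3*b)/3
 g(b) = log((-3^(1/3) - 3^(5/6)*I)*(C1 - b)^(1/3)/2)
 g(b) = log((-3^(1/3) + 3^(5/6)*I)*(C1 - b)^(1/3)/2)


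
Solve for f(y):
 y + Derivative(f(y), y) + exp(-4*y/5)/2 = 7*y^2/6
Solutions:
 f(y) = C1 + 7*y^3/18 - y^2/2 + 5*exp(-4*y/5)/8


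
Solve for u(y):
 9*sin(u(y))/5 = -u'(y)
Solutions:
 9*y/5 + log(cos(u(y)) - 1)/2 - log(cos(u(y)) + 1)/2 = C1


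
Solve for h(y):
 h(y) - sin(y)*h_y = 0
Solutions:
 h(y) = C1*sqrt(cos(y) - 1)/sqrt(cos(y) + 1)


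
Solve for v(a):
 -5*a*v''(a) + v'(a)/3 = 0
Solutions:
 v(a) = C1 + C2*a^(16/15)


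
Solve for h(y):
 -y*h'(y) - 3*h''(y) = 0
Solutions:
 h(y) = C1 + C2*erf(sqrt(6)*y/6)


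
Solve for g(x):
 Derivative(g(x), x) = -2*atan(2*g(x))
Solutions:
 Integral(1/atan(2*_y), (_y, g(x))) = C1 - 2*x


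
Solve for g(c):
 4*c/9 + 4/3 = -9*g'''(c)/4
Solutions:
 g(c) = C1 + C2*c + C3*c^2 - 2*c^4/243 - 8*c^3/81


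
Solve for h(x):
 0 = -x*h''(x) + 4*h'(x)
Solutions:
 h(x) = C1 + C2*x^5


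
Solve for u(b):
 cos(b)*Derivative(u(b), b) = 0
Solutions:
 u(b) = C1


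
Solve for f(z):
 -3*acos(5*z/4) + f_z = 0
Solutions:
 f(z) = C1 + 3*z*acos(5*z/4) - 3*sqrt(16 - 25*z^2)/5


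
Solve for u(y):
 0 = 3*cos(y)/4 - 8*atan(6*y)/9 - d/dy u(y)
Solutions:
 u(y) = C1 - 8*y*atan(6*y)/9 + 2*log(36*y^2 + 1)/27 + 3*sin(y)/4


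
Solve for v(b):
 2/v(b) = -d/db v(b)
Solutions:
 v(b) = -sqrt(C1 - 4*b)
 v(b) = sqrt(C1 - 4*b)


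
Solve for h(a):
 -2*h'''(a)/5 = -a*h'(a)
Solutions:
 h(a) = C1 + Integral(C2*airyai(2^(2/3)*5^(1/3)*a/2) + C3*airybi(2^(2/3)*5^(1/3)*a/2), a)


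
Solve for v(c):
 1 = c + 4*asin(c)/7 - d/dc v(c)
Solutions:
 v(c) = C1 + c^2/2 + 4*c*asin(c)/7 - c + 4*sqrt(1 - c^2)/7


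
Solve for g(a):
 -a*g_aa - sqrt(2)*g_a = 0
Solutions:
 g(a) = C1 + C2*a^(1 - sqrt(2))


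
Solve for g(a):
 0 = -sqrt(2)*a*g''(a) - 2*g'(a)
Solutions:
 g(a) = C1 + C2*a^(1 - sqrt(2))
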